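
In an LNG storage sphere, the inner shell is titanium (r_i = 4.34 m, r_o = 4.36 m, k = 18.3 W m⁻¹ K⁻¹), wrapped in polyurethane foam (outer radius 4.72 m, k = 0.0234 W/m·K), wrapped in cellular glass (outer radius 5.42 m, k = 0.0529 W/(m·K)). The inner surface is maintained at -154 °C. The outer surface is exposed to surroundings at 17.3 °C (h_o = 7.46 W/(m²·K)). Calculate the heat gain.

Q = 1700 W

Series thermal resistances, inner to outer:
  R_titanium = (1/4.34 − 1/4.36)/(4πk) = 0.001057/(4π·18.3) = 4.596×10^-6 K/W
  R_polyurethane foam = (1/4.36 − 1/4.72)/(4πk) = 0.01749/(4π·0.0234) = 0.05949 K/W
  R_cellular glass = (1/4.72 − 1/5.42)/(4πk) = 0.02736/(4π·0.0529) = 0.04116 K/W
  R_conv,out = 1/(4πr²h) = 1/(4π·5.42²·7.46) = 3.631×10^-4 K/W
ΣR = 4.596×10^-6 + 0.05949 + 0.04116 + 3.631×10^-4 = 0.1010 K/W
Q = ΔT/ΣR = (-154 °C − 17.3 °C)/0.1010 = -1700 W
(Negative Q ⇒ heat flows inward; heat gain = 1700 W.)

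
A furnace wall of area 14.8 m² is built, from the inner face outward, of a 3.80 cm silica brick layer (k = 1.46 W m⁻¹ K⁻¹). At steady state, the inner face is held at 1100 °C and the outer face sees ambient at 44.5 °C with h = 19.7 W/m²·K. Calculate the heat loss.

Treat each layer as a resistance in series:
  R_silica brick = L/(kA) = 0.0380/(1.46·14.8) = 0.001759 K/W
  R_conv,out = 1/(hA) = 1/(19.7·14.8) = 0.003430 K/W
ΣR = 0.001759 + 0.003430 = 0.005189 K/W
Q = ΔT/ΣR = (1100 °C − 44.5 °C)/0.005189 = 2.03×10^5 W

Q = 203 kW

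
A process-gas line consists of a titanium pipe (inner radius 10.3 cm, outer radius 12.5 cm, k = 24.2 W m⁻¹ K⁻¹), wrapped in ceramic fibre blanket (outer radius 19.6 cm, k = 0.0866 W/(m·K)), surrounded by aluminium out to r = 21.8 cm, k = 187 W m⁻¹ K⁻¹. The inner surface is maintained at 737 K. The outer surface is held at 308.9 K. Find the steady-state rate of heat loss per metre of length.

Resistance network (inner→outer):
  R'_titanium = ln(0.125/0.103)/(2πk) = 0.1936/(2π·24.2) = 0.001273 m·K/W
  R'_ceramic fibre blanket = ln(0.196/0.125)/(2πk) = 0.4498/(2π·0.0866) = 0.8267 m·K/W
  R'_aluminium = ln(0.218/0.196)/(2πk) = 0.1064/(2π·187) = 9.054×10^-5 m·K/W
ΣR = 0.001273 + 0.8267 + 9.054×10^-5 = 0.8281 m·K/W
Q' = ΔT/ΣR = (737 K − 308.9 K)/0.8281 = 517 W/m

Q' = 517 W/m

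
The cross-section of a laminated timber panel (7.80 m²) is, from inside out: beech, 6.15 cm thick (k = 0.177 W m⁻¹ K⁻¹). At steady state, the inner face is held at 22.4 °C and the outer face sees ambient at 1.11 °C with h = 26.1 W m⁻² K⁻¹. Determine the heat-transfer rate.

Q = 430 W

Treat each layer as a resistance in series:
  R_beech = L/(kA) = 0.0615/(0.177·7.80) = 0.04455 K/W
  R_conv,out = 1/(hA) = 1/(26.1·7.80) = 0.004912 K/W
ΣR = 0.04455 + 0.004912 = 0.04946 K/W
Q = ΔT/ΣR = (22.4 °C − 1.11 °C)/0.04946 = 430 W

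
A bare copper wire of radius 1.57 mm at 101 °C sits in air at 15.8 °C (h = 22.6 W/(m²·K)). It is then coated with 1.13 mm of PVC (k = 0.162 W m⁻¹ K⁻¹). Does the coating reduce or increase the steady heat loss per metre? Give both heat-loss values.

Critical radius for a cylinder: r_cr = k/h = 0.00717 m = 0.717 cm.
Outer radius after coating: r₂ = 0.00157 + 0.00113 = 0.00270 m.
Since r₁ < r_cr and r₂ ≤ r_cr, the coating moves toward the maximum at r_cr — heat loss rises.
Bare: R = 1/(2πr₁h) = 4.486 m·K/W; Q = 85.2/4.486 = 19.0 W/m.
Coated: R = R_cond + R_conv = 3.141 m·K/W; Q = 85.2/3.141 = 27.1 W/m.

increases: 19.0 → 27.1 W/m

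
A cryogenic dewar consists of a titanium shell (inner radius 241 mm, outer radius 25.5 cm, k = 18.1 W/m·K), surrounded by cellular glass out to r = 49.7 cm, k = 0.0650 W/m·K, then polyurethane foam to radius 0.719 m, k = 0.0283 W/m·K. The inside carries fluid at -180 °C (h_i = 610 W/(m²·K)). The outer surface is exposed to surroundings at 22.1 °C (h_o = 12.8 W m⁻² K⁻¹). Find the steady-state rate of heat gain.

Resistance network (inner→outer):
  R_conv,in = 1/(4πr²h) = 1/(4π·0.241²·610) = 0.002246 K/W
  R_titanium = (1/0.241 − 1/0.255)/(4πk) = 0.2278/(4π·18.1) = 0.001002 K/W
  R_cellular glass = (1/0.255 − 1/0.497)/(4πk) = 1.909/(4π·0.0650) = 2.338 K/W
  R_polyurethane foam = (1/0.497 − 1/0.719)/(4πk) = 0.6213/(4π·0.0283) = 1.747 K/W
  R_conv,out = 1/(4πr²h) = 1/(4π·0.719²·12.8) = 0.01203 K/W
ΣR = 0.002246 + 0.001002 + 2.338 + 1.747 + 0.01203 = 4.100 K/W
Q = ΔT/ΣR = (-180 °C − 22.1 °C)/4.100 = -49.3 W
(Negative Q ⇒ heat flows inward; heat gain = 49.3 W.)

Q = 49.3 W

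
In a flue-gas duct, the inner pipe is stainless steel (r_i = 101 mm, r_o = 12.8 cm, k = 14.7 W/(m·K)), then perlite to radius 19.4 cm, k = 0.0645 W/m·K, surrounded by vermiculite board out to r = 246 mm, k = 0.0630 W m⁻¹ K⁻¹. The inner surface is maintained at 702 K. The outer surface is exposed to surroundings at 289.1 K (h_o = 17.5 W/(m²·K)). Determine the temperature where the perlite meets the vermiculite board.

T = 447 K

Series thermal resistances, inner to outer:
  R'_stainless steel = ln(0.128/0.101)/(2πk) = 0.2369/(2π·14.7) = 0.002565 m·K/W
  R'_perlite = ln(0.194/0.128)/(2πk) = 0.4158/(2π·0.0645) = 1.026 m·K/W
  R'_vermiculite board = ln(0.246/0.194)/(2πk) = 0.2375/(2π·0.0630) = 0.5999 m·K/W
  R'_conv,out = 1/(2πr h) = 1/(2π·0.246·17.5) = 0.03697 m·K/W
ΣR = 0.002565 + 1.026 + 0.5999 + 0.03697 = 1.665 m·K/W
Q' = ΔT/ΣR = (702 K − 289.1 K)/1.665 = 248.0 W/m
From the inner boundary to the perlite/vermiculite board interface, ΣR_partial = 1.029 m·K/W.
T_interface = T_in − Q'·ΣR_partial = 702 K − (248.0)(1.029) = 447 K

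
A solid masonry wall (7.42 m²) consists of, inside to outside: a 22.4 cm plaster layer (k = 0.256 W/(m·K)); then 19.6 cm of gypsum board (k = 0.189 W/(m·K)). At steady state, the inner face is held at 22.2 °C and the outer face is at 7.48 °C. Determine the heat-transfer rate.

Q = 57.1 W

Treat each layer as a resistance in series:
  R_plaster = L/(kA) = 0.224/(0.256·7.42) = 0.1179 K/W
  R_gypsum board = L/(kA) = 0.196/(0.189·7.42) = 0.1398 K/W
ΣR = 0.1179 + 0.1398 = 0.2577 K/W
Q = ΔT/ΣR = (22.2 °C − 7.48 °C)/0.2577 = 57.1 W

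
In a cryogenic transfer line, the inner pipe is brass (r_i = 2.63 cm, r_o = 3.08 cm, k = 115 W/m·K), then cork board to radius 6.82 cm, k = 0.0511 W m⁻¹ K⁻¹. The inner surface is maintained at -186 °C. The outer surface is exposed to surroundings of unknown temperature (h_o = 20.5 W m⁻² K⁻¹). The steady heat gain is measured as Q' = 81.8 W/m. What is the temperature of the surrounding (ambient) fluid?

Sum the resistances:
  R'_brass = ln(0.0308/0.0263)/(2πk) = 0.1579/(2π·115) = 2.186×10^-4 m·K/W
  R'_cork board = ln(0.0682/0.0308)/(2πk) = 0.7949/(2π·0.0511) = 2.476 m·K/W
  R'_conv,out = 1/(2πr h) = 1/(2π·0.0682·20.5) = 0.1138 m·K/W
ΣR = 2.590 m·K/W
ΔT = Q'·ΣR = 81.8 × 2.590 = 211.9 K
Heat flows inward, so T_out = T_in + ΔT = -186 + 211.9 = 25.9 °C

T_out = 25.9 °C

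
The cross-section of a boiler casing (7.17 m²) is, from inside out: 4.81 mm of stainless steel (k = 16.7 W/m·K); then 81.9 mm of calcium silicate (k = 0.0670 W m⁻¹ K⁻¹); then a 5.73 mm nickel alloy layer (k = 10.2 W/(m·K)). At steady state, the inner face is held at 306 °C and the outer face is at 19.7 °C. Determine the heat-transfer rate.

Resistance network (inner→outer):
  R_stainless steel = L/(kA) = 0.00481/(16.7·7.17) = 4.017×10^-5 K/W
  R_calcium silicate = L/(kA) = 0.0819/(0.0670·7.17) = 0.1705 K/W
  R_nickel alloy = L/(kA) = 0.00573/(10.2·7.17) = 7.835×10^-5 K/W
ΣR = 4.017×10^-5 + 0.1705 + 7.835×10^-5 = 0.1706 K/W
Q = ΔT/ΣR = (306 °C − 19.7 °C)/0.1706 = 1680 W

Q = 1680 W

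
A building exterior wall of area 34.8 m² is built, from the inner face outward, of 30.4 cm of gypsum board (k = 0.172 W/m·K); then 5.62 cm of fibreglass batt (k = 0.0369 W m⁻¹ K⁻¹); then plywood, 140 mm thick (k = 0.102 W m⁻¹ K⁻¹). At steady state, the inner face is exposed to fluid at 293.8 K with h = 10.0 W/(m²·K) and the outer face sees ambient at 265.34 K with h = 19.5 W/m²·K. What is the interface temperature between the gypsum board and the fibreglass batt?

T = 282.76 K

Series thermal resistances, inner to outer:
  R_conv,in = 1/(hA) = 1/(10.0·34.8) = 0.002874 K/W
  R_gypsum board = L/(kA) = 0.304/(0.172·34.8) = 0.05079 K/W
  R_fibreglass batt = L/(kA) = 0.0562/(0.0369·34.8) = 0.04377 K/W
  R_plywood = L/(kA) = 0.140/(0.102·34.8) = 0.03944 K/W
  R_conv,out = 1/(hA) = 1/(19.5·34.8) = 0.001474 K/W
ΣR = 0.002874 + 0.05079 + 0.04377 + 0.03944 + 0.001474 = 0.1383 K/W
Q = ΔT/ΣR = (293.8 K − 265.34 K)/0.1383 = 205.8 W
From the inner boundary to the gypsum board/fibreglass batt interface, ΣR_partial = 0.05366 K/W.
T_interface = T_in − Q·ΣR_partial = 293.8 K − (205.8)(0.05366) = 282.76 K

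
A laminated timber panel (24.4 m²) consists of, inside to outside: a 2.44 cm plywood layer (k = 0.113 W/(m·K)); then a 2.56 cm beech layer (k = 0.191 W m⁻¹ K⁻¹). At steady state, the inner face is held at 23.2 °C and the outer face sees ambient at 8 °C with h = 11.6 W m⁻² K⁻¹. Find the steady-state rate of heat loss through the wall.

Series thermal resistances, inner to outer:
  R_plywood = L/(kA) = 0.0244/(0.113·24.4) = 0.008850 K/W
  R_beech = L/(kA) = 0.0256/(0.191·24.4) = 0.005493 K/W
  R_conv,out = 1/(hA) = 1/(11.6·24.4) = 0.003533 K/W
ΣR = 0.008850 + 0.005493 + 0.003533 = 0.01788 K/W
Q = ΔT/ΣR = (23.2 °C − 8 °C)/0.01788 = 850 W

Q = 850 W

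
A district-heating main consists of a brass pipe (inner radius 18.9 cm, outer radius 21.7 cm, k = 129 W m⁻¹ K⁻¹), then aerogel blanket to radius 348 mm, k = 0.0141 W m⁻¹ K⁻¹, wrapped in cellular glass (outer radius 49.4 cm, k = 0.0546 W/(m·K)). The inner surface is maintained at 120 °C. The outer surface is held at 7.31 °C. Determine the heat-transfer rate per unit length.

Q' = 17.7 W/m

Resistance network (inner→outer):
  R'_brass = ln(0.217/0.189)/(2πk) = 0.1382/(2π·129) = 1.704×10^-4 m·K/W
  R'_aerogel blanket = ln(0.348/0.217)/(2πk) = 0.4723/(2π·0.0141) = 5.331 m·K/W
  R'_cellular glass = ln(0.494/0.348)/(2πk) = 0.3503/(2π·0.0546) = 1.021 m·K/W
ΣR = 1.704×10^-4 + 5.331 + 1.021 = 6.352 m·K/W
Q' = ΔT/ΣR = (120 °C − 7.31 °C)/6.352 = 17.7 W/m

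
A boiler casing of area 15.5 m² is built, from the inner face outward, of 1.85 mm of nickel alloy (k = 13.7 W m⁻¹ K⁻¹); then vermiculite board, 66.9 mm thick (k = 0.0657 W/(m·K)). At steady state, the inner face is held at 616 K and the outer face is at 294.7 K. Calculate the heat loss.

Treat each layer as a resistance in series:
  R_nickel alloy = L/(kA) = 0.00185/(13.7·15.5) = 8.712×10^-6 K/W
  R_vermiculite board = L/(kA) = 0.0669/(0.0657·15.5) = 0.06569 K/W
ΣR = 8.712×10^-6 + 0.06569 = 0.06570 K/W
Q = ΔT/ΣR = (616 K − 294.7 K)/0.06570 = 4890 W

Q = 4890 W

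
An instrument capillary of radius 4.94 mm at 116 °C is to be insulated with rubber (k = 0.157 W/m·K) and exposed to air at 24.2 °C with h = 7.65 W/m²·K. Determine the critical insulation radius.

r_cr = 2.05 cm

For a cylinder, r_cr = k_ins/h = 0.157/7.65 = 0.0205 m = 2.05 cm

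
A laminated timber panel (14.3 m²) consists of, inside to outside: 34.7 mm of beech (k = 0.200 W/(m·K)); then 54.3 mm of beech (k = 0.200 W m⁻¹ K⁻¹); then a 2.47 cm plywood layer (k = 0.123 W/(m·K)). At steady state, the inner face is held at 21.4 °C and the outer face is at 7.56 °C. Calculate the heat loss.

Q = 306 W

Series thermal resistances, inner to outer:
  R_beech = L/(kA) = 0.0347/(0.200·14.3) = 0.01213 K/W
  R_beech = L/(kA) = 0.0543/(0.200·14.3) = 0.01899 K/W
  R_plywood = L/(kA) = 0.0247/(0.123·14.3) = 0.01404 K/W
ΣR = 0.01213 + 0.01899 + 0.01404 = 0.04516 K/W
Q = ΔT/ΣR = (21.4 °C − 7.56 °C)/0.04516 = 306 W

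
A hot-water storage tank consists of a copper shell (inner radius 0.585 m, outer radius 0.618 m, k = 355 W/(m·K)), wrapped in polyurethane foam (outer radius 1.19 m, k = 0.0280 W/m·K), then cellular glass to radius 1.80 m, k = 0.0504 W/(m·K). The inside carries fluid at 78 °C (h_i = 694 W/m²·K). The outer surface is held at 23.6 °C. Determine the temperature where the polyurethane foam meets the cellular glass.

Resistance network (inner→outer):
  R_conv,in = 1/(4πr²h) = 1/(4π·0.585²·694) = 3.351×10^-4 K/W
  R_copper = (1/0.585 − 1/0.618)/(4πk) = 0.09128/(4π·355) = 2.046×10^-5 K/W
  R_polyurethane foam = (1/0.618 − 1/1.19)/(4πk) = 0.7778/(4π·0.0280) = 2.211 K/W
  R_cellular glass = (1/1.19 − 1/1.80)/(4πk) = 0.2848/(4π·0.0504) = 0.4496 K/W
ΣR = 3.351×10^-4 + 2.046×10^-5 + 2.211 + 0.4496 = 2.661 K/W
Q = ΔT/ΣR = (78 °C − 23.6 °C)/2.661 = 20.44 W
From the inner boundary to the polyurethane foam/cellular glass interface, ΣR_partial = 2.211 K/W.
T_interface = T_in − Q·ΣR_partial = 78 °C − (20.44)(2.211) = 32.8 °C

T = 32.8 °C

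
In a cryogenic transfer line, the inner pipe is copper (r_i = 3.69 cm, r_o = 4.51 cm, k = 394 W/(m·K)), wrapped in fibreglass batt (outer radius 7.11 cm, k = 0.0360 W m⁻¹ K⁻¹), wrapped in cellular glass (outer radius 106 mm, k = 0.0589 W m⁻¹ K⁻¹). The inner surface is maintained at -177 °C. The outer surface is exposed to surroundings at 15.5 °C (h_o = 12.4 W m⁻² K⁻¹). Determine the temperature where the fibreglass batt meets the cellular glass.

T = -56.4 °C

Resistance network (inner→outer):
  R'_copper = ln(0.0451/0.0369)/(2πk) = 0.2007/(2π·394) = 8.106×10^-5 m·K/W
  R'_fibreglass batt = ln(0.0711/0.0451)/(2πk) = 0.4552/(2π·0.0360) = 2.012 m·K/W
  R'_cellular glass = ln(0.106/0.0711)/(2πk) = 0.3994/(2π·0.0589) = 1.079 m·K/W
  R'_conv,out = 1/(2πr h) = 1/(2π·0.106·12.4) = 0.1211 m·K/W
ΣR = 8.106×10^-5 + 2.012 + 1.079 + 0.1211 = 3.212 m·K/W
Q' = ΔT/ΣR = (-177 °C − 15.5 °C)/3.212 = -59.93 W/m
From the inner boundary to the fibreglass batt/cellular glass interface, ΣR_partial = 2.012 m·K/W.
T_interface = T_in − Q'·ΣR_partial = -177 °C − (-59.93)(2.012) = -56.4 °C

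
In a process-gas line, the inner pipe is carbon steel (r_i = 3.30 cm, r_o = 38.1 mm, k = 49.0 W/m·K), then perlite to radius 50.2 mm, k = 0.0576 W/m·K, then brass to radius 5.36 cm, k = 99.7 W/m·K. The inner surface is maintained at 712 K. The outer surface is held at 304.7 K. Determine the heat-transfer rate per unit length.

Treat each layer as a resistance in series:
  R'_carbon steel = ln(0.0381/0.0330)/(2πk) = 0.1437/(2π·49.0) = 4.668×10^-4 m·K/W
  R'_perlite = ln(0.0502/0.0381)/(2πk) = 0.2758/(2π·0.0576) = 0.7621 m·K/W
  R'_brass = ln(0.0536/0.0502)/(2πk) = 0.06553/(2π·99.7) = 1.046×10^-4 m·K/W
ΣR = 4.668×10^-4 + 0.7621 + 1.046×10^-4 = 0.7627 m·K/W
Q' = ΔT/ΣR = (712 K − 304.7 K)/0.7627 = 534 W/m

Q' = 534 W/m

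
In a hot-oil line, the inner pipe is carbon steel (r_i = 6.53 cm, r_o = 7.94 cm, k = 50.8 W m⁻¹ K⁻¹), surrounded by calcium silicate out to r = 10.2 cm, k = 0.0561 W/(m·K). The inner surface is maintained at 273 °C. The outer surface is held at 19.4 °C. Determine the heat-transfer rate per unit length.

Treat each layer as a resistance in series:
  R'_carbon steel = ln(0.0794/0.0653)/(2πk) = 0.1955/(2π·50.8) = 6.125×10^-4 m·K/W
  R'_calcium silicate = ln(0.102/0.0794)/(2πk) = 0.2505/(2π·0.0561) = 0.7106 m·K/W
ΣR = 6.125×10^-4 + 0.7106 = 0.7112 m·K/W
Q' = ΔT/ΣR = (273 °C − 19.4 °C)/0.7112 = 357 W/m

Q' = 357 W/m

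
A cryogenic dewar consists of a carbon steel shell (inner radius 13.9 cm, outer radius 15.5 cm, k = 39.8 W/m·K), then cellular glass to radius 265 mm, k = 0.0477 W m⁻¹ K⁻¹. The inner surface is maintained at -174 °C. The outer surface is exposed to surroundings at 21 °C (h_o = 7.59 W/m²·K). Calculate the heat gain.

Q = 42.2 W

Resistance network (inner→outer):
  R_carbon steel = (1/0.139 − 1/0.155)/(4πk) = 0.7426/(4π·39.8) = 0.001485 K/W
  R_cellular glass = (1/0.155 − 1/0.265)/(4πk) = 2.678/(4π·0.0477) = 4.468 K/W
  R_conv,out = 1/(4πr²h) = 1/(4π·0.265²·7.59) = 0.1493 K/W
ΣR = 0.001485 + 4.468 + 0.1493 = 4.619 K/W
Q = ΔT/ΣR = (-174 °C − 21 °C)/4.619 = -42.2 W
(Negative Q ⇒ heat flows inward; heat gain = 42.2 W.)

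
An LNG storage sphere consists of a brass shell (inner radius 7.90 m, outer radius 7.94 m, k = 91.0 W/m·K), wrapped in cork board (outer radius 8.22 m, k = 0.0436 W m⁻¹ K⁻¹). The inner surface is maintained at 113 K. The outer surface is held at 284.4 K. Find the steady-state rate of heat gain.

Resistance network (inner→outer):
  R_brass = (1/7.90 − 1/7.94)/(4πk) = 6.377×10^-4/(4π·91.0) = 5.576×10^-7 K/W
  R_cork board = (1/7.94 − 1/8.22)/(4πk) = 0.004290/(4π·0.0436) = 0.007830 K/W
ΣR = 5.576×10^-7 + 0.007830 = 0.007831 K/W
Q = ΔT/ΣR = (113 K − 284.4 K)/0.007831 = -21900 W
(Negative Q ⇒ heat flows inward; heat gain = 21900 W.)

Q = 21900 W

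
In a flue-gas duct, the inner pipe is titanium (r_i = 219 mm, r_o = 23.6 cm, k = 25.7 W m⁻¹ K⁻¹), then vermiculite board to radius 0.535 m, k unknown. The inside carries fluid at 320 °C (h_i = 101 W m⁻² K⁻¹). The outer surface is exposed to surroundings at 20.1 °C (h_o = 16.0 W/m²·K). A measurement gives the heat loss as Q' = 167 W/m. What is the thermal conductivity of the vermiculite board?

ΣR = ΔT/Q' = |320 − 20.1|/167 = 1.796 m·K/W
Known resistances:
  R'_conv,in = 1/(2πr h) = 1/(2π·0.219·101) = 0.007195 m·K/W
  R'_titanium = ln(0.236/0.219)/(2πk) = 0.07476/(2π·25.7) = 4.630×10^-4 m·K/W
  R'_conv,out = 1/(2πr h) = 1/(2π·0.535·16.0) = 0.01859 m·K/W
R_vermiculite board = ΣR − ΣR_known = 1.796 − 0.02625 = 1.770 m·K/W
ln(r₂/r₁)/(2πk) = 1.770 ⇒ k = 0.8184/(2π·1.770) = 0.0736 W/m·K

k = 0.0736 W/m·K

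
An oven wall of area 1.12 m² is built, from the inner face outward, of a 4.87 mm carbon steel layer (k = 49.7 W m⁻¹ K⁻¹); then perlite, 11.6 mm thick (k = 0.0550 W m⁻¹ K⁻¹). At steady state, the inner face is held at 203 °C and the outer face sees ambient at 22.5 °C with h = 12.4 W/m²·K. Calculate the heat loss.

Q = 693 W

Series thermal resistances, inner to outer:
  R_carbon steel = L/(kA) = 0.00487/(49.7·1.12) = 8.749×10^-5 K/W
  R_perlite = L/(kA) = 0.0116/(0.0550·1.12) = 0.1883 K/W
  R_conv,out = 1/(hA) = 1/(12.4·1.12) = 0.07200 K/W
ΣR = 8.749×10^-5 + 0.1883 + 0.07200 = 0.2604 K/W
Q = ΔT/ΣR = (203 °C − 22.5 °C)/0.2604 = 693 W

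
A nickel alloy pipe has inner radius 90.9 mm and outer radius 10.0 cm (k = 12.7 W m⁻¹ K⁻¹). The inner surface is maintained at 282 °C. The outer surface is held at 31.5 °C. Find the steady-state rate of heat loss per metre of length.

Q' = 210 kW/m

Q' = 2πk·ΔT/ln(r₂/r₁) = 2π × 12.7 × 250.5 / ln(0.100/0.0909) = 2.10×10^5 W/m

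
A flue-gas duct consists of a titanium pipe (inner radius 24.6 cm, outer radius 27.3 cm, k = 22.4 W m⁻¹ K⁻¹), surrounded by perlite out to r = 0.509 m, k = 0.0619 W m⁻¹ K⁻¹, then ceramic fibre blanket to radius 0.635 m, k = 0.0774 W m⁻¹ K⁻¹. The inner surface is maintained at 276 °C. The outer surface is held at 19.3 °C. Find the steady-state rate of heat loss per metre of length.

Q' = 125 W/m

Treat each layer as a resistance in series:
  R'_titanium = ln(0.273/0.246)/(2πk) = 0.1041/(2π·22.4) = 7.399×10^-4 m·K/W
  R'_perlite = ln(0.509/0.273)/(2πk) = 0.6230/(2π·0.0619) = 1.602 m·K/W
  R'_ceramic fibre blanket = ln(0.635/0.509)/(2πk) = 0.2212/(2π·0.0774) = 0.4548 m·K/W
ΣR = 7.399×10^-4 + 1.602 + 0.4548 = 2.058 m·K/W
Q' = ΔT/ΣR = (276 °C − 19.3 °C)/2.058 = 125 W/m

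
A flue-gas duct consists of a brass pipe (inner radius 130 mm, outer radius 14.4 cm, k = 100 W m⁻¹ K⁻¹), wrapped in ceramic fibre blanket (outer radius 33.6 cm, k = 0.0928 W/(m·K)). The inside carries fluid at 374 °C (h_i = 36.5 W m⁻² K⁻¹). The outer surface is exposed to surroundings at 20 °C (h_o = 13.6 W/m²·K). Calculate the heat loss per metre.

Resistance network (inner→outer):
  R'_conv,in = 1/(2πr h) = 1/(2π·0.130·36.5) = 0.03354 m·K/W
  R'_brass = ln(0.144/0.130)/(2πk) = 0.1023/(2π·100) = 1.628×10^-4 m·K/W
  R'_ceramic fibre blanket = ln(0.336/0.144)/(2πk) = 0.8473/(2π·0.0928) = 1.453 m·K/W
  R'_conv,out = 1/(2πr h) = 1/(2π·0.336·13.6) = 0.03483 m·K/W
ΣR = 0.03354 + 1.628×10^-4 + 1.453 + 0.03483 = 1.522 m·K/W
Q' = ΔT/ΣR = (374 °C − 20 °C)/1.522 = 233 W/m

Q' = 233 W/m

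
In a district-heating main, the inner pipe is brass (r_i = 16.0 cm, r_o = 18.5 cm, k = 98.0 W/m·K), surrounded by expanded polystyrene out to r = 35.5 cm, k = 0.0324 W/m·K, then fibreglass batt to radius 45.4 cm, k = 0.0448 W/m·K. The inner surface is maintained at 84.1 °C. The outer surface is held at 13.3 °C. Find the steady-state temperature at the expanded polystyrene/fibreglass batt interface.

Series thermal resistances, inner to outer:
  R'_brass = ln(0.185/0.160)/(2πk) = 0.1452/(2π·98.0) = 2.358×10^-4 m·K/W
  R'_expanded polystyrene = ln(0.355/0.185)/(2πk) = 0.6518/(2π·0.0324) = 3.202 m·K/W
  R'_fibreglass batt = ln(0.454/0.355)/(2πk) = 0.2460/(2π·0.0448) = 0.8739 m·K/W
ΣR = 2.358×10^-4 + 3.202 + 0.8739 = 4.076 m·K/W
Q' = ΔT/ΣR = (84.1 °C − 13.3 °C)/4.076 = 17.37 W/m
From the inner boundary to the expanded polystyrene/fibreglass batt interface, ΣR_partial = 3.202 m·K/W.
T_interface = T_in − Q'·ΣR_partial = 84.1 °C − (17.37)(3.202) = 28.5 °C

T = 28.5 °C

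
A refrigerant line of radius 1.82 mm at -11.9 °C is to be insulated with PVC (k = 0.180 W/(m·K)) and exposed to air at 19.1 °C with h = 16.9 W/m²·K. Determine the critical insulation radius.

r_cr = 1.07 cm

For a cylinder, r_cr = k_ins/h = 0.180/16.9 = 0.0107 m = 1.07 cm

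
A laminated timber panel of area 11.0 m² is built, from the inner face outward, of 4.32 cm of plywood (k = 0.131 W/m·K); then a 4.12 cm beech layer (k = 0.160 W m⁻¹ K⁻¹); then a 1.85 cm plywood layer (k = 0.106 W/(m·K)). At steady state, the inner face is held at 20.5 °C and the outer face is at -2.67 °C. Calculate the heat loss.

Q = 335 W

Series thermal resistances, inner to outer:
  R_plywood = L/(kA) = 0.0432/(0.131·11.0) = 0.02998 K/W
  R_beech = L/(kA) = 0.0412/(0.160·11.0) = 0.02341 K/W
  R_plywood = L/(kA) = 0.0185/(0.106·11.0) = 0.01587 K/W
ΣR = 0.02998 + 0.02341 + 0.01587 = 0.06926 K/W
Q = ΔT/ΣR = (20.5 °C − -2.67 °C)/0.06926 = 335 W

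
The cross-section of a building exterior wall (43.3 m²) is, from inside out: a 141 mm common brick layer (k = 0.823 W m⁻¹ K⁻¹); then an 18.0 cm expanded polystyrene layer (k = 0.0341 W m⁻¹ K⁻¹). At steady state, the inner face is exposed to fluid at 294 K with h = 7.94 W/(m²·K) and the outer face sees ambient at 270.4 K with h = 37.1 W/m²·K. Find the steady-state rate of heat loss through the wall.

Q = 182 W

Treat each layer as a resistance in series:
  R_conv,in = 1/(hA) = 1/(7.94·43.3) = 0.002909 K/W
  R_common brick = L/(kA) = 0.141/(0.823·43.3) = 0.003957 K/W
  R_expanded polystyrene = L/(kA) = 0.180/(0.0341·43.3) = 0.1219 K/W
  R_conv,out = 1/(hA) = 1/(37.1·43.3) = 6.225×10^-4 K/W
ΣR = 0.002909 + 0.003957 + 0.1219 + 6.225×10^-4 = 0.1294 K/W
Q = ΔT/ΣR = (294 K − 270.4 K)/0.1294 = 182 W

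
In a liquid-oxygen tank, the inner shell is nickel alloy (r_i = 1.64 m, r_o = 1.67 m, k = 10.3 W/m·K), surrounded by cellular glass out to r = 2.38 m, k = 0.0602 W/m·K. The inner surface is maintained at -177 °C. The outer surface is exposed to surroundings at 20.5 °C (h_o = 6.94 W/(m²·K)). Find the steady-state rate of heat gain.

Treat each layer as a resistance in series:
  R_nickel alloy = (1/1.64 − 1/1.67)/(4πk) = 0.01095/(4π·10.3) = 8.463×10^-5 K/W
  R_cellular glass = (1/1.67 − 1/2.38)/(4πk) = 0.1786/(4π·0.0602) = 0.2361 K/W
  R_conv,out = 1/(4πr²h) = 1/(4π·2.38²·6.94) = 0.002024 K/W
ΣR = 8.463×10^-5 + 0.2361 + 0.002024 = 0.2382 K/W
Q = ΔT/ΣR = (-177 °C − 20.5 °C)/0.2382 = -829 W
(Negative Q ⇒ heat flows inward; heat gain = 829 W.)

Q = 829 W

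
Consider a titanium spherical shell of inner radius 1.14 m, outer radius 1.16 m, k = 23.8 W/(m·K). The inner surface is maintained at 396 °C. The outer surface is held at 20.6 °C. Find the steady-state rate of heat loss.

Q = 4πk·ΔT/(1/r₁ − 1/r₂) = 4π × 23.8 × 375.4 / (1/1.14 − 1/1.16) = 7.42×10^6 W

Q = 7.42×10^6 W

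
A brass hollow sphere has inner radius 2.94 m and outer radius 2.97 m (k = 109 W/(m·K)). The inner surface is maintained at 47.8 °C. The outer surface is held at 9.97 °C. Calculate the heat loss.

Q = 4πk·ΔT/(1/r₁ − 1/r₂) = 4π × 109 × 37.83 / (1/2.94 − 1/2.97) = 1.51×10^7 W

Q = 1.51×10^7 W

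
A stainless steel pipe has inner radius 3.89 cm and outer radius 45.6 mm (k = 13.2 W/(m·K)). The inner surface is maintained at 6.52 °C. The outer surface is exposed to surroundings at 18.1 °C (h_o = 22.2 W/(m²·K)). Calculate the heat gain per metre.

Q' = 72.8 W/m

Series thermal resistances, inner to outer:
  R'_stainless steel = ln(0.0456/0.0389)/(2πk) = 0.1589/(2π·13.2) = 0.001916 m·K/W
  R'_conv,out = 1/(2πr h) = 1/(2π·0.0456·22.2) = 0.1572 m·K/W
ΣR = 0.001916 + 0.1572 = 0.1591 m·K/W
Q' = ΔT/ΣR = (6.52 °C − 18.1 °C)/0.1591 = -72.8 W/m
(Negative Q' ⇒ heat flows inward; heat gain = 72.8 W/m.)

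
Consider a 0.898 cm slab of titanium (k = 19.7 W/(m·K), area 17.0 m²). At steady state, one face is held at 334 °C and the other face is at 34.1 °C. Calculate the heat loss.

Q = kA·ΔT/L = 19.7 × 17.0 × |334 °C − 34.1 °C| / 0.00898 = 1.12×10^7 W

Q = 11200 kW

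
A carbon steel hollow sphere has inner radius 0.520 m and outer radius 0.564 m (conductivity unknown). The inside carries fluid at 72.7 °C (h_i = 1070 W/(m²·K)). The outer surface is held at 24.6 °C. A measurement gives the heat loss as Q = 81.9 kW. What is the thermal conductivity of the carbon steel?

ΣR = ΔT/Q = |72.7 − 24.6|/81900 = 5.873×10^-4 K/W
Known resistances:
  R_conv,in = 1/(4πr²h) = 1/(4π·0.520²·1070) = 2.750×10^-4 K/W
R_carbon steel = ΣR − ΣR_known = 5.873×10^-4 − 2.750×10^-4 = 3.123×10^-4 K/W
(1/r₁−1/r₂)/(4πk) = 3.123×10^-4 ⇒ k = 0.1500/(4π·3.123×10^-4) = 38.2 W/m·K

k = 38.2 W/m·K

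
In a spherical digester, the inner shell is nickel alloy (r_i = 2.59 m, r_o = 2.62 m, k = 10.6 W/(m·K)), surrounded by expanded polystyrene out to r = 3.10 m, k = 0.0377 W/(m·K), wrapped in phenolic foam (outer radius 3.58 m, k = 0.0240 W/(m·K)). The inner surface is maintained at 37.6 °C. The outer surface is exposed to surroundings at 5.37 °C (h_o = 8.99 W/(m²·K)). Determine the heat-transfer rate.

Q = 120 W

Treat each layer as a resistance in series:
  R_nickel alloy = (1/2.59 − 1/2.62)/(4πk) = 0.004421/(4π·10.6) = 3.319×10^-5 K/W
  R_expanded polystyrene = (1/2.62 − 1/3.10)/(4πk) = 0.05910/(4π·0.0377) = 0.1247 K/W
  R_phenolic foam = (1/3.10 − 1/3.58)/(4πk) = 0.04325/(4π·0.0240) = 0.1434 K/W
  R_conv,out = 1/(4πr²h) = 1/(4π·3.58²·8.99) = 6.907×10^-4 K/W
ΣR = 3.319×10^-5 + 0.1247 + 0.1434 + 6.907×10^-4 = 0.2688 K/W
Q = ΔT/ΣR = (37.6 °C − 5.37 °C)/0.2688 = 120 W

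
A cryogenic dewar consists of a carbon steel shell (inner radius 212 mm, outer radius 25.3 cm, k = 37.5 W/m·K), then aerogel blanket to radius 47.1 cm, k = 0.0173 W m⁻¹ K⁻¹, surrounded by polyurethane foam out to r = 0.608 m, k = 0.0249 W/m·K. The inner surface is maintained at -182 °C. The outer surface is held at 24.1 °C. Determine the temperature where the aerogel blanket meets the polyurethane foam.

Resistance network (inner→outer):
  R_carbon steel = (1/0.212 − 1/0.253)/(4πk) = 0.7644/(4π·37.5) = 0.001622 K/W
  R_aerogel blanket = (1/0.253 − 1/0.471)/(4πk) = 1.829/(4π·0.0173) = 8.415 K/W
  R_polyurethane foam = (1/0.471 − 1/0.608)/(4πk) = 0.4784/(4π·0.0249) = 1.529 K/W
ΣR = 0.001622 + 8.415 + 1.529 = 9.946 K/W
Q = ΔT/ΣR = (-182 °C − 24.1 °C)/9.946 = -20.72 W
From the inner boundary to the aerogel blanket/polyurethane foam interface, ΣR_partial = 8.417 K/W.
T_interface = T_in − Q·ΣR_partial = -182 °C − (-20.72)(8.417) = -7.6 °C

T = -7.6 °C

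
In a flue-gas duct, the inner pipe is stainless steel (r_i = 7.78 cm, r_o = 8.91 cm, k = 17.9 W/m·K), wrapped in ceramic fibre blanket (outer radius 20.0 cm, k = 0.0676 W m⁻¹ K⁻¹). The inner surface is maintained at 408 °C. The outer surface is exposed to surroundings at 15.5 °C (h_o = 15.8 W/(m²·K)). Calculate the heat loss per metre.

Series thermal resistances, inner to outer:
  R'_stainless steel = ln(0.0891/0.0778)/(2πk) = 0.1356/(2π·17.9) = 0.001206 m·K/W
  R'_ceramic fibre blanket = ln(0.200/0.0891)/(2πk) = 0.8086/(2π·0.0676) = 1.904 m·K/W
  R'_conv,out = 1/(2πr h) = 1/(2π·0.200·15.8) = 0.05037 m·K/W
ΣR = 0.001206 + 1.904 + 0.05037 = 1.956 m·K/W
Q' = ΔT/ΣR = (408 °C − 15.5 °C)/1.956 = 201 W/m

Q' = 201 W/m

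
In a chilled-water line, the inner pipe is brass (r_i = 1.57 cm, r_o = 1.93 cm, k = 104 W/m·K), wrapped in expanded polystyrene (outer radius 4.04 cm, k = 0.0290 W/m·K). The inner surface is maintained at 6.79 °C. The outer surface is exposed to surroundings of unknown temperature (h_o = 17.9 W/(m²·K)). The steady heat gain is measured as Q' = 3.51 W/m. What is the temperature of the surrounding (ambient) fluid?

Series resistances:
  R'_brass = ln(0.0193/0.0157)/(2πk) = 0.2064/(2π·104) = 3.159×10^-4 m·K/W
  R'_expanded polystyrene = ln(0.0404/0.0193)/(2πk) = 0.7387/(2π·0.0290) = 4.054 m·K/W
  R'_conv,out = 1/(2πr h) = 1/(2π·0.0404·17.9) = 0.2201 m·K/W
ΣR = 4.275 m·K/W
ΔT = Q'·ΣR = 3.51 × 4.275 = 15.01 K
Heat flows inward, so T_out = T_in + ΔT = 6.79 + 15.01 = 21.8 °C

T_out = 21.8 °C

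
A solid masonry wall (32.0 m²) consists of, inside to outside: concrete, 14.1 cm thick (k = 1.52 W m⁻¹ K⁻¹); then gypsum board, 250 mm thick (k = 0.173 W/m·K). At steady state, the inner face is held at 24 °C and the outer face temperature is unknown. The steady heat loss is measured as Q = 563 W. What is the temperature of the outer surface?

T_out = -3.06 °C

Sum the resistances:
  R_concrete = L/(kA) = 0.141/(1.52·32.0) = 0.002899 K/W
  R_gypsum board = L/(kA) = 0.250/(0.173·32.0) = 0.04516 K/W
ΣR = 0.04806 K/W
ΔT = Q·ΣR = 563 × 0.04806 = 27.06 K
Heat flows outward, so T_out = T_in − ΔT = 24 − 27.06 = -3.06 °C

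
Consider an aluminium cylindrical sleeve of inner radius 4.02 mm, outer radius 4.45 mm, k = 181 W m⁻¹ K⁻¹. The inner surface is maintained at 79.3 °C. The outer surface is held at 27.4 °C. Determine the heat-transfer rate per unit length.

Q' = 2πk·ΔT/ln(r₂/r₁) = 2π × 181 × 51.9 / ln(0.00445/0.00402) = 5.81×10^5 W/m

Q' = 5.81×10^5 W/m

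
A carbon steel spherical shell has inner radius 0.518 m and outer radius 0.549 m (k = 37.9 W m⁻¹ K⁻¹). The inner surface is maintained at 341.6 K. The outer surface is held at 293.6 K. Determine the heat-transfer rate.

Q = 210 kW

Q = 4πk·ΔT/(1/r₁ − 1/r₂) = 4π × 37.9 × 48 / (1/0.518 − 1/0.549) = 2.10×10^5 W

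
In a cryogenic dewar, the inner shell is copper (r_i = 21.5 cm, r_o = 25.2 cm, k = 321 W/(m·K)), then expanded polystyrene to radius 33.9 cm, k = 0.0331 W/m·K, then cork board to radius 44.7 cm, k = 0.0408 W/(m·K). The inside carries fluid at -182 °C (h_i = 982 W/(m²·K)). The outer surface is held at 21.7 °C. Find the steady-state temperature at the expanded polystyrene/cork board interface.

Treat each layer as a resistance in series:
  R_conv,in = 1/(4πr²h) = 1/(4π·0.215²·982) = 0.001753 K/W
  R_copper = (1/0.215 − 1/0.252)/(4πk) = 0.6829/(4π·321) = 1.693×10^-4 K/W
  R_expanded polystyrene = (1/0.252 − 1/0.339)/(4πk) = 1.018/(4π·0.0331) = 2.448 K/W
  R_cork board = (1/0.339 − 1/0.447)/(4πk) = 0.7127/(4π·0.0408) = 1.390 K/W
ΣR = 0.001753 + 1.693×10^-4 + 2.448 + 1.390 = 3.840 K/W
Q = ΔT/ΣR = (-182 °C − 21.7 °C)/3.840 = -53.05 W
From the inner boundary to the expanded polystyrene/cork board interface, ΣR_partial = 2.450 K/W.
T_interface = T_in − Q·ΣR_partial = -182 °C − (-53.05)(2.450) = -52.0 °C

T = -52.0 °C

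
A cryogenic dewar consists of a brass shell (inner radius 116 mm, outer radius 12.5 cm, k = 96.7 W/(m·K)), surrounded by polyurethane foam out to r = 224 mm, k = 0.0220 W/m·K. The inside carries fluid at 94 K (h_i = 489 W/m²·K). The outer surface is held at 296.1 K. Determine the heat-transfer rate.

Q = 15.8 W

Series thermal resistances, inner to outer:
  R_conv,in = 1/(4πr²h) = 1/(4π·0.116²·489) = 0.01209 K/W
  R_brass = (1/0.116 − 1/0.125)/(4πk) = 0.6207/(4π·96.7) = 5.108×10^-4 K/W
  R_polyurethane foam = (1/0.125 − 1/0.224)/(4πk) = 3.536/(4π·0.0220) = 12.79 K/W
ΣR = 0.01209 + 5.108×10^-4 + 12.79 = 12.80 K/W
Q = ΔT/ΣR = (94 K − 296.1 K)/12.80 = -15.8 W
(Negative Q ⇒ heat flows inward; heat gain = 15.8 W.)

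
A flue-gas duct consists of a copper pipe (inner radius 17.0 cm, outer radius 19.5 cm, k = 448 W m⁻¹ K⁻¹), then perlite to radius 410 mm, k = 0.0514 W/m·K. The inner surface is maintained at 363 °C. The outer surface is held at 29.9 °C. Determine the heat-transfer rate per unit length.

Series thermal resistances, inner to outer:
  R'_copper = ln(0.195/0.170)/(2πk) = 0.1372/(2π·448) = 4.874×10^-5 m·K/W
  R'_perlite = ln(0.410/0.195)/(2πk) = 0.7432/(2π·0.0514) = 2.301 m·K/W
ΣR = 4.874×10^-5 + 2.301 = 2.301 m·K/W
Q' = ΔT/ΣR = (363 °C − 29.9 °C)/2.301 = 145 W/m

Q' = 145 W/m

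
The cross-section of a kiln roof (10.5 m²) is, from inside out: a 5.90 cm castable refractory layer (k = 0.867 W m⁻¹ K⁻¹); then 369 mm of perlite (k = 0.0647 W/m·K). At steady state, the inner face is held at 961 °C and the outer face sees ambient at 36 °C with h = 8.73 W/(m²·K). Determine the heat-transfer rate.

Q = 1650 W

Series thermal resistances, inner to outer:
  R_castable refractory = L/(kA) = 0.0590/(0.867·10.5) = 0.006481 K/W
  R_perlite = L/(kA) = 0.369/(0.0647·10.5) = 0.5432 K/W
  R_conv,out = 1/(hA) = 1/(8.73·10.5) = 0.01091 K/W
ΣR = 0.006481 + 0.5432 + 0.01091 = 0.5606 K/W
Q = ΔT/ΣR = (961 °C − 36 °C)/0.5606 = 1650 W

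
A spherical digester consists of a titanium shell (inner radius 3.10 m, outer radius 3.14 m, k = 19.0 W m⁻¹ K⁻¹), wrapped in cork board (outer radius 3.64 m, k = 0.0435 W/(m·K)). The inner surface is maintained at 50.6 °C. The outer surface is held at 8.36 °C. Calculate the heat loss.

Resistance network (inner→outer):
  R_titanium = (1/3.10 − 1/3.14)/(4πk) = 0.004109/(4π·19.0) = 1.721×10^-5 K/W
  R_cork board = (1/3.14 − 1/3.64)/(4πk) = 0.04375/(4π·0.0435) = 0.08003 K/W
ΣR = 1.721×10^-5 + 0.08003 = 0.08005 K/W
Q = ΔT/ΣR = (50.6 °C − 8.36 °C)/0.08005 = 528 W

Q = 528 W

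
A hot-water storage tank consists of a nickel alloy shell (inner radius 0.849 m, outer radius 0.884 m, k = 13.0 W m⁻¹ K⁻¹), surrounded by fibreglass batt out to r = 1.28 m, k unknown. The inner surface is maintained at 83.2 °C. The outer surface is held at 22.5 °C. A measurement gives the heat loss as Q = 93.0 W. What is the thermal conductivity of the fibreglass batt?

k = 0.0427 W/m·K

ΣR = ΔT/Q = |83.2 − 22.5|/93.0 = 0.6527 K/W
Known resistances:
  R_nickel alloy = (1/0.849 − 1/0.884)/(4πk) = 0.04663/(4π·13.0) = 2.855×10^-4 K/W
R_fibreglass batt = ΣR − ΣR_known = 0.6527 − 2.855×10^-4 = 0.6524 K/W
(1/r₁−1/r₂)/(4πk) = 0.6524 ⇒ k = 0.3500/(4π·0.6524) = 0.0427 W/m·K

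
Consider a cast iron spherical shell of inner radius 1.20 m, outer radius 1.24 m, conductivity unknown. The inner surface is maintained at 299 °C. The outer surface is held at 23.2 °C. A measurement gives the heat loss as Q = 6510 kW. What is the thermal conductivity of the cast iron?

k = 50.5 W/m·K

ΣR = ΔT/Q = |299 − 23.2|/6.51×10^6 = 4.237×10^-5 K/W
(1/r₁−1/r₂)/(4πk) = 4.237×10^-5 ⇒ k = 0.02688/(4π·4.237×10^-5) = 50.5 W/m·K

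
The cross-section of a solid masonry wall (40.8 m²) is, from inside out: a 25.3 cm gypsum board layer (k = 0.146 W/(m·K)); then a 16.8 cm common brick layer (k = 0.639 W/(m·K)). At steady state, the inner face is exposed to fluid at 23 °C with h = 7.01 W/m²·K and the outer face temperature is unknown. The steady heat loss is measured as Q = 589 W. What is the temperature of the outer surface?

T_out = -7.87 °C

Series resistances:
  R_conv,in = 1/(hA) = 1/(7.01·40.8) = 0.003496 K/W
  R_gypsum board = L/(kA) = 0.253/(0.146·40.8) = 0.04247 K/W
  R_common brick = L/(kA) = 0.168/(0.639·40.8) = 0.006444 K/W
ΣR = 0.05241 K/W
ΔT = Q·ΣR = 589 × 0.05241 = 30.87 K
Heat flows outward, so T_out = T_in − ΔT = 23 − 30.87 = -7.87 °C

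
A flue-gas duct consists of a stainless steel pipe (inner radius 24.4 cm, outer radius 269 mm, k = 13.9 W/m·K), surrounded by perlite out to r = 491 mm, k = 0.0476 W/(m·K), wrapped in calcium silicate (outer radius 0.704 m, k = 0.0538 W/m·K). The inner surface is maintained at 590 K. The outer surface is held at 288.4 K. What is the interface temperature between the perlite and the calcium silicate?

Resistance network (inner→outer):
  R'_stainless steel = ln(0.269/0.244)/(2πk) = 0.09754/(2π·13.9) = 0.001117 m·K/W
  R'_perlite = ln(0.491/0.269)/(2πk) = 0.6017/(2π·0.0476) = 2.012 m·K/W
  R'_calcium silicate = ln(0.704/0.491)/(2πk) = 0.3603/(2π·0.0538) = 1.066 m·K/W
ΣR = 0.001117 + 2.012 + 1.066 = 3.079 m·K/W
Q' = ΔT/ΣR = (590 K − 288.4 K)/3.079 = 97.95 W/m
From the inner boundary to the perlite/calcium silicate interface, ΣR_partial = 2.013 m·K/W.
T_interface = T_in − Q'·ΣR_partial = 590 K − (97.95)(2.013) = 393 K

T = 393 K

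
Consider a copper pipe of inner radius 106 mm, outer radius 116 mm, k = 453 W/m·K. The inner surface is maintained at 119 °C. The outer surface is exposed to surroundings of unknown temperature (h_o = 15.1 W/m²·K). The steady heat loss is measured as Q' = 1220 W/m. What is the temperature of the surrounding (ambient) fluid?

T_out = 8.1 °C

Series resistances:
  R'_copper = ln(0.116/0.106)/(2πk) = 0.09015/(2π·453) = 3.167×10^-5 m·K/W
  R'_conv,out = 1/(2πr h) = 1/(2π·0.116·15.1) = 0.09086 m·K/W
ΣR = 0.09089 m·K/W
ΔT = Q'·ΣR = 1220 × 0.09089 = 110.9 K
Heat flows outward, so T_out = T_in − ΔT = 119 − 110.9 = 8.1 °C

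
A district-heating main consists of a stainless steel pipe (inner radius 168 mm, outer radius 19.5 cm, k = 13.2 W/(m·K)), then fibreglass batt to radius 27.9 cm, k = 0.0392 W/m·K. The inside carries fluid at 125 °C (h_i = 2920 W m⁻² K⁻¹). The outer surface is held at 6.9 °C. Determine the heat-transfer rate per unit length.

Q' = 81.1 W/m

Treat each layer as a resistance in series:
  R'_conv,in = 1/(2πr h) = 1/(2π·0.168·2920) = 3.244×10^-4 m·K/W
  R'_stainless steel = ln(0.195/0.168)/(2πk) = 0.1490/(2π·13.2) = 0.001797 m·K/W
  R'_fibreglass batt = ln(0.279/0.195)/(2πk) = 0.3582/(2π·0.0392) = 1.454 m·K/W
ΣR = 3.244×10^-4 + 0.001797 + 1.454 = 1.456 m·K/W
Q' = ΔT/ΣR = (125 °C − 6.9 °C)/1.456 = 81.1 W/m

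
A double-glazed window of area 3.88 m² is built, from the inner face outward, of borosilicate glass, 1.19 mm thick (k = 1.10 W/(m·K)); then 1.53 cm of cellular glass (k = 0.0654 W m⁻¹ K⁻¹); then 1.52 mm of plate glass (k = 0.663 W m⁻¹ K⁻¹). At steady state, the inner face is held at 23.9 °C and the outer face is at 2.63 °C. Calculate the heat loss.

Series thermal resistances, inner to outer:
  R_borosilicate glass = L/(kA) = 0.00119/(1.10·3.88) = 2.788×10^-4 K/W
  R_cellular glass = L/(kA) = 0.0153/(0.0654·3.88) = 0.06030 K/W
  R_plate glass = L/(kA) = 0.00152/(0.663·3.88) = 5.909×10^-4 K/W
ΣR = 2.788×10^-4 + 0.06030 + 5.909×10^-4 = 0.06117 K/W
Q = ΔT/ΣR = (23.9 °C − 2.63 °C)/0.06117 = 348 W

Q = 348 W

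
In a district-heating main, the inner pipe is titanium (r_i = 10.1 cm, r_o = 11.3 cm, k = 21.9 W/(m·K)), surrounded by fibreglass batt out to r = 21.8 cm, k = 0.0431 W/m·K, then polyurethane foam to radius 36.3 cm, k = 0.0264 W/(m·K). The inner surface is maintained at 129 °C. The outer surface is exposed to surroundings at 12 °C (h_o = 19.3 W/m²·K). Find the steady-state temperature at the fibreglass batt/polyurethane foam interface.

Series thermal resistances, inner to outer:
  R'_titanium = ln(0.113/0.101)/(2πk) = 0.1123/(2π·21.9) = 8.159×10^-4 m·K/W
  R'_fibreglass batt = ln(0.218/0.113)/(2πk) = 0.6571/(2π·0.0431) = 2.426 m·K/W
  R'_polyurethane foam = ln(0.363/0.218)/(2πk) = 0.5099/(2π·0.0264) = 3.074 m·K/W
  R'_conv,out = 1/(2πr h) = 1/(2π·0.363·19.3) = 0.02272 m·K/W
ΣR = 8.159×10^-4 + 2.426 + 3.074 + 0.02272 = 5.524 m·K/W
Q' = ΔT/ΣR = (129 °C − 12 °C)/5.524 = 21.18 W/m
From the inner boundary to the fibreglass batt/polyurethane foam interface, ΣR_partial = 2.427 m·K/W.
T_interface = T_in − Q'·ΣR_partial = 129 °C − (21.18)(2.427) = 77.6 °C

T = 77.6 °C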